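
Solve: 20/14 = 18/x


Cross multiply: 20 × x = 14 × 18
20x = 252
x = 252 / 20
= 12.60

12.60


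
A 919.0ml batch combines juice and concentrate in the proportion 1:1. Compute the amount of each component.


Total parts = 1 + 1 = 2
juice: 919.0 × 1/2 = 459.5ml
concentrate: 919.0 × 1/2 = 459.5ml
= 459.5ml and 459.5ml

459.5ml and 459.5ml


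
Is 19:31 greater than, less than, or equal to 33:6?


19/31 = 0.6129
33/6 = 5.5000
0.6129 < 5.5000, so 19:31 is less
= less than

less than


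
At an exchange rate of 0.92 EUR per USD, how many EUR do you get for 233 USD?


Amount × rate = 233 × 0.92
= 214.36 EUR

214.36 EUR


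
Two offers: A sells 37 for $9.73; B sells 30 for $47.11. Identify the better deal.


Deal A: $9.73/37 = $0.2630/unit
Deal B: $47.11/30 = $1.5703/unit
A is cheaper per unit
= Deal A

Deal A


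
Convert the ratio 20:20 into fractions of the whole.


Total parts = 20 + 20 = 40
First part: 20/40 = 1/2
Second part: 20/40 = 1/2
= 1/2 and 1/2

1/2 and 1/2


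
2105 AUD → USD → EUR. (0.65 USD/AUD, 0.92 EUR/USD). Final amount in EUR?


Step 1: 2105 AUD × 0.65 = 1368.25 USD
Step 2: 1368.25 USD × 0.92 = 1258.79 EUR
Implied rate AUD→EUR = 0.65 × 0.92 = 0.5980
= 1258.79 EUR

1258.79 EUR


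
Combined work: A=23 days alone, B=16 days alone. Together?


Rate of A = 1/23 per day
Rate of B = 1/16 per day
Combined rate = 1/23 + 1/16 = 39/368 ≈ 0.1060 per day
Days = 1 / combined rate = 368/39
≈ 9.44 days

9.44 days


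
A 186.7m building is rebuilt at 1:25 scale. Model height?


Model size = real / scale
= 186.7 / 25
= 7.4680 m

7.4680 m


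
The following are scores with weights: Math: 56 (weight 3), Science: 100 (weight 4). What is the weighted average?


Numerator = 56×3 + 100×4
= 168 + 400
= 568
Total weight = 7
Weighted avg = 568/7
= 81.14

81.14


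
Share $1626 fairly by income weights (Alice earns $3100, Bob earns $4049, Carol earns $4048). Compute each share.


Total income = 3100 + 4049 + 4048 = $11197
Alice: $1626 × 3100/11197 = $450.17
Bob: $1626 × 4049/11197 = $587.99
Carol: $1626 × 4048/11197 = $587.84
= Alice: $450.17, Bob: $587.99, Carol: $587.84

Alice: $450.17, Bob: $587.99, Carol: $587.84


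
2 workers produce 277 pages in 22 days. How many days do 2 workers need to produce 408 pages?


Days ∝ work / workers, so d₂ = d₁ × (m₁/m₂) × (w₂/w₁)
Workers factor (inverse): 2/2 = 1.0000
Work factor (direct): 408/277 ≈ 1.4729
d₂ = 22 × 2/2 × 408/277 = (22 × 2 × 408) / (2 × 277) = 17952/554
≈ 32.40 days

32.40 days


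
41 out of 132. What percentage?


Percentage = (part / whole) × 100
= (41 / 132) × 100
≈ 31.06%

31.06%


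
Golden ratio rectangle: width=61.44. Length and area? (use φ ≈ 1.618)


φ = (1 + √5) / 2 ≈ 1.618
Length = width × φ = 61.44 × 1.618 = 99.40992
≈ 99.41
Area = width × length = 61.44 × 99.40992 = 6107.7454848 ≈ 6107.75
= Length: 99.41, Area: 6107.75

Length: 99.41, Area: 6107.75


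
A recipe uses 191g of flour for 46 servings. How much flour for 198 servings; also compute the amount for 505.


Direct proportion: y/x = constant
k = 191/46 ≈ 4.1522
y at x=198: k × 198 = 191 × 198 / 46 = 37818/46 ≈ 822.13
y at x=505: k × 505 = 191 × 505 / 46 = 96455/46 ≈ 2096.85
= 822.13 and 2096.85

822.13 and 2096.85


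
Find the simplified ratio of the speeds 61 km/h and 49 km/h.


Ratio = 61:49
GCD = 1
Simplified = 61:49
Time ratio (same distance) = 49:61
Speed ratio = 61:49

61:49


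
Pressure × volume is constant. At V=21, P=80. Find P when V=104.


Inverse proportion: x × y = constant
k = 21 × 80 = 1680
y₂ = k / 104 = 1680 / 104
= 16.15

16.15


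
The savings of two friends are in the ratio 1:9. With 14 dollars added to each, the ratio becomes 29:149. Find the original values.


Let A = 1k, B = 9k.
(1k + 14) / (9k + 14) = 29/149
Cross-multiply: 149(1k + 14) = 29(9k + 14)
149k + 2086 = 261k + 406
149k - 261k = 406 - 2086
-112k = -1680
k = -1680/-112 = 15
A = 1×15 = 15, B = 9×15 = 135
= A = 15, B = 135

A = 15, B = 135


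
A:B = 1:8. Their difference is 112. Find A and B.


Let A = 1k, B = 8k.
8k - 1k = 112
7k = 112 → k = 112/7 = 16
A = 1×16 = 16, B = 8×16 = 128
= A = 16, B = 128

A = 16, B = 128


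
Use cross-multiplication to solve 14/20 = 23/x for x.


Cross multiply: 14 × x = 20 × 23
14x = 460
x = 460 / 14
= 32.86

32.86


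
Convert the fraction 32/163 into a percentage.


Percentage = (part / whole) × 100
= (32 / 163) × 100
≈ 19.63%

19.63%


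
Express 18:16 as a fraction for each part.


Total parts = 18 + 16 = 34
First part: 18/34 = 9/17
Second part: 16/34 = 8/17
= 9/17 and 8/17

9/17 and 8/17


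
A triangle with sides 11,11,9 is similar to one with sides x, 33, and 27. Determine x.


Scale factor = 33/11 = 3
Missing side = 11 × 3
= 33.0

33.0


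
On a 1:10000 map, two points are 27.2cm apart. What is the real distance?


Real distance = map distance × scale
= 27.2cm × 10000
= 272000 cm = 2720.0 m
= 2.720 km

2.720 km


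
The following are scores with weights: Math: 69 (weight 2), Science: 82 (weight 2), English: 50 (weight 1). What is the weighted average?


Numerator = 69×2 + 82×2 + 50×1
= 138 + 164 + 50
= 352
Total weight = 5
Weighted avg = 352/5
= 70.40

70.40


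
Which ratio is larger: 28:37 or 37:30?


28/37 = 0.7568
37/30 = 1.2333
0.7568 < 1.2333, so 28:37 is less
= 37:30

37:30


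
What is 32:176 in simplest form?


GCD(32, 176) = 16
32/16 : 176/16
= 2:11

2:11


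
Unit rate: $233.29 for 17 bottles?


Unit rate = total / quantity
= 233.29 / 17
= $13.72 per unit

$13.72 per unit


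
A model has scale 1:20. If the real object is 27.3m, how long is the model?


Model size = real / scale
= 27.3 / 20
= 1.3650 m

1.3650 m


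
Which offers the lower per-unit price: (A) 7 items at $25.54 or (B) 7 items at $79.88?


Deal A: $25.54/7 = $3.6486/unit
Deal B: $79.88/7 = $11.4114/unit
A is cheaper per unit
= Deal A

Deal A


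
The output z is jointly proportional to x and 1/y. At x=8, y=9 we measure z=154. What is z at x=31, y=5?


z = k·x/y
Solve for k using the known point: k = z·y/x = 154×9/8 = 1386/8 = 173.2500
Now evaluate at x=31, y=5:
z = k × 31 / 5 = (1386 × 31) / (8 × 5) = 42966/40
= 1074.1500

1074.1500


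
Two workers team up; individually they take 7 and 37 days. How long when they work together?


Rate of A = 1/7 per day
Rate of B = 1/37 per day
Combined rate = 1/7 + 1/37 = 44/259 ≈ 0.1699 per day
Days = 1 / combined rate = 259/44
≈ 5.89 days

5.89 days


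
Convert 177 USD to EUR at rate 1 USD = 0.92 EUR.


Amount × rate = 177 × 0.92
= 162.84 EUR

162.84 EUR


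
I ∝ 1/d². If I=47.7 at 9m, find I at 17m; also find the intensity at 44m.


I₁d₁² = I₂d₂²
I at 17m = 47.7 × (9/17)² = 47.7 × 81/289 = 3863.7/289 ≈ 13.3692
I at 44m = 47.7 × (9/44)² = 47.7 × 81/1936 = 3863.7/1936 ≈ 1.9957
= 13.3692 and 1.9957

13.3692 and 1.9957


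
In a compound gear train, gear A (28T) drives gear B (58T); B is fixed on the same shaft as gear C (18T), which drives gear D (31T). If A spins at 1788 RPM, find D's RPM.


Stage 1: RPM_B = RPM_A × t_A/t_B = 1788 × 28/58 = 50064/58 ≈ 863.17
B and C share a shaft → RPM_C = RPM_B
Stage 2: RPM_D = RPM_C × t_C/t_D = RPM_A × (t_A×t_C)/(t_B×t_D)
Overall ratio = (28×18)/(58×31) = 504/1798
RPM_D = 1788 × 504/1798 = 901152/1798
≈ 501.20 RPM

501.20 RPM


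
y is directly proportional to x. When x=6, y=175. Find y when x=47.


Direct proportion: y/x = constant
k = 175/6 ≈ 29.1667
y₂ = k × 47 = 175 × 47 / 6 = 8225/6
≈ 1370.83

1370.83


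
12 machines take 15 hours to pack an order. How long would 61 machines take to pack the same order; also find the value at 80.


Inverse proportion: x × y = constant
k = 12 × 15 = 180
At x=61: k/61 = 2.95
At x=80: k/80 = 2.25
= 2.95 and 2.25

2.95 and 2.25


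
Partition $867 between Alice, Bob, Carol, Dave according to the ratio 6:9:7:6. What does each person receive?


Total parts = 6 + 9 + 7 + 6 = 28
Alice: 867 × 6/28 = 185.79
Bob: 867 × 9/28 = 278.68
Carol: 867 × 7/28 = 216.75
Dave: 867 × 6/28 = 185.79
= Alice: $185.79, Bob: $278.68, Carol: $216.75, Dave: $185.79

Alice: $185.79, Bob: $278.68, Carol: $216.75, Dave: $185.79


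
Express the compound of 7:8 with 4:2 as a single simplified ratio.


Compound ratio = (7×4) : (8×2)
= 28:16
GCD = 4
= 7:4

7:4


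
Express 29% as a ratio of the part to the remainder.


29% means 29 parts out of 100; remainder = 71
Part : remainder = 29:71
GCD = 1
= 29:71

29:71


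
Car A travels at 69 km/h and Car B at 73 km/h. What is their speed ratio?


Ratio = 69:73
GCD = 1
Simplified = 69:73
Time ratio (same distance) = 73:69
Speed ratio = 69:73

69:73


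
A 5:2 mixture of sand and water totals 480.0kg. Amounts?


Total parts = 5 + 2 = 7
sand: 480.0 × 5/7 = 342.9kg
water: 480.0 × 2/7 = 137.1kg
= 342.9kg and 137.1kg

342.9kg and 137.1kg


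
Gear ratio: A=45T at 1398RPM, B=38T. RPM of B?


Gear ratio = 45:38 = 45:38
RPM_B = RPM_A × (teeth_A / teeth_B)
= 1398 × (45/38)
= 1655.5 RPM

1655.5 RPM


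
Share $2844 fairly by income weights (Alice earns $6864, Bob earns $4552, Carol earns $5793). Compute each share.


Total income = 6864 + 4552 + 5793 = $17209
Alice: $2844 × 6864/17209 = $1134.36
Bob: $2844 × 4552/17209 = $752.27
Carol: $2844 × 5793/17209 = $957.36
= Alice: $1134.36, Bob: $752.27, Carol: $957.36

Alice: $1134.36, Bob: $752.27, Carol: $957.36


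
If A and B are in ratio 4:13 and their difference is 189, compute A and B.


Let A = 4k, B = 13k.
13k - 4k = 189
9k = 189 → k = 189/9 = 21
A = 4×21 = 84, B = 13×21 = 273
= A = 84, B = 273

A = 84, B = 273


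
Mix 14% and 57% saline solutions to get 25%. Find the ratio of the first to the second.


Let x parts of 14% mix with y parts of 57%.
14x + 57y = 25(x + y)
14x + 57y = 25x + 25y
x(14 - 25) = y(25 - 57)
x/y = (57 - 25)/(25 - 14) = 32/11
Simplify: 32:11
= 32:11

32:11


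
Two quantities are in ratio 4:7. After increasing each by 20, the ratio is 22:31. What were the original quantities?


Let A = 4k, B = 7k.
(4k + 20) / (7k + 20) = 22/31
Cross-multiply: 31(4k + 20) = 22(7k + 20)
124k + 620 = 154k + 440
124k - 154k = 440 - 620
-30k = -180
k = -180/-30 = 6
A = 4×6 = 24, B = 7×6 = 42
= A = 24, B = 42

A = 24, B = 42


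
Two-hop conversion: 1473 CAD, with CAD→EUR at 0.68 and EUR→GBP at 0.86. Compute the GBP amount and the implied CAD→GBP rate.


Step 1: 1473 CAD × 0.68 = 1001.64 EUR
Step 2: 1001.64 EUR × 0.86 = 861.41 GBP
Implied rate CAD→GBP = 0.68 × 0.86 = 0.5848
= 861.41 GBP; implied rate 0.5848 GBP/CAD

861.41 GBP; implied rate 0.5848 GBP/CAD


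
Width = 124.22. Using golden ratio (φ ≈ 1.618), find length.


φ = (1 + √5) / 2 ≈ 1.618
Length = width × φ = 124.22 × 1.618 = 200.98796
≈ 200.99

200.99


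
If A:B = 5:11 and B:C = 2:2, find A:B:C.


Match B: multiply A:B by 2 → 10:22
Multiply B:C by 11 → 22:22
Combined: 10:22:22
GCD = 2
= 5:11:11

5:11:11


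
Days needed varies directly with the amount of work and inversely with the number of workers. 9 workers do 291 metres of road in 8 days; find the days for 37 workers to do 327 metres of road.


Days ∝ work / workers, so d₂ = d₁ × (m₁/m₂) × (w₂/w₁)
Workers factor (inverse): 9/37 ≈ 0.2432
Work factor (direct): 327/291 ≈ 1.1237
d₂ = 8 × 9/37 × 327/291 = (8 × 9 × 327) / (37 × 291) = 23544/10767
≈ 2.19 days

2.19 days


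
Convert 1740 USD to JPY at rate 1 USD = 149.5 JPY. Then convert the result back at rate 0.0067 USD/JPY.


Amount × rate = 1740 × 149.5 = 260130.00 JPY
Round-trip: 260130.00 × 0.0067 = 1742.87 USD
= 260130.00 JPY, then 1742.87 USD

260130.00 JPY, then 1742.87 USD


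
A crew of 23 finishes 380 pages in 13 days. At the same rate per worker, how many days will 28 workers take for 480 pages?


Days ∝ work / workers, so d₂ = d₁ × (m₁/m₂) × (w₂/w₁)
Workers factor (inverse): 23/28 ≈ 0.8214
Work factor (direct): 480/380 ≈ 1.2632
d₂ = 13 × 23/28 × 480/380 = (13 × 23 × 480) / (28 × 380) = 143520/10640
≈ 13.49 days

13.49 days


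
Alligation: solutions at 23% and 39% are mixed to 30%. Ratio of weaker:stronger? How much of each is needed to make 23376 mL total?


Let x parts of 23% mix with y parts of 39%.
23x + 39y = 30(x + y)
23x + 39y = 30x + 30y
x(23 - 30) = y(30 - 39)
x/y = (39 - 30)/(30 - 23) = 9/7
Simplify: 9:7
Total parts = 16; one part = 23376/16 = 1461.00 mL
23% solution: 9×1461.00 = 13149.00 mL
39% solution: 7×1461.00 = 10227.00 mL
= ratio 9:7; 13149.00 mL and 10227.00 mL

ratio 9:7; 13149.00 mL and 10227.00 mL


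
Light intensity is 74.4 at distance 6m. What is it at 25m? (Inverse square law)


I₁d₁² = I₂d₂²
I₂ = I₁ × (d₁/d₂)²
= 74.4 × (6/25)²
= 74.4 × 36/625
= 2678.4/625
≈ 4.2854

4.2854


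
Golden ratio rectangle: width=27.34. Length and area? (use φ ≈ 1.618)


φ = (1 + √5) / 2 ≈ 1.618
Length = width × φ = 27.34 × 1.618 = 44.23612
≈ 44.24
Area = width × length = 27.34 × 44.23612 = 1209.4155208 ≈ 1209.42
= Length: 44.24, Area: 1209.42

Length: 44.24, Area: 1209.42


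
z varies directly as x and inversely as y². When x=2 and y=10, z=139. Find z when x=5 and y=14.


z = k·x/y²
Solve for k using the known point: k = z·y²/x = 139×100/2 = 13900/2 = 6950.0000
Now evaluate at x=5, y=14:
z = k × 5 / 196 = (13900 × 5) / (2 × 196) = 69500/392
≈ 177.2959

177.2959


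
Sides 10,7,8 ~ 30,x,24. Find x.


Scale factor = 30/10 = 3
Missing side = 7 × 3
= 21.0

21.0


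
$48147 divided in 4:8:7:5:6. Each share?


Total parts = 4 + 8 + 7 + 5 + 6 = 30
Part 1: 48147 × 4/30 = 6419.60
Part 2: 48147 × 8/30 = 12839.20
Part 3: 48147 × 7/30 = 11234.30
Part 4: 48147 × 5/30 = 8024.50
Part 5: 48147 × 6/30 = 9629.40
= Part 1: $6419.60, Part 2: $12839.20, Part 3: $11234.30, Part 4: $8024.50, Part 5: $9629.40

Part 1: $6419.60, Part 2: $12839.20, Part 3: $11234.30, Part 4: $8024.50, Part 5: $9629.40


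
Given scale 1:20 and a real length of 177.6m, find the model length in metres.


Model size = real / scale
= 177.6 / 20
= 8.8800 m

8.8800 m


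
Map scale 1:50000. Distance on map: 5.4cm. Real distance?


Real distance = map distance × scale
= 5.4cm × 50000
= 270000 cm = 2700.0 m
= 2.700 km

2.700 km


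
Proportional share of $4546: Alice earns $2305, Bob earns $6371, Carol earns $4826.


Total income = 2305 + 6371 + 4826 = $13502
Alice: $4546 × 2305/13502 = $776.07
Bob: $4546 × 6371/13502 = $2145.06
Carol: $4546 × 4826/13502 = $1624.87
= Alice: $776.07, Bob: $2145.06, Carol: $1624.87

Alice: $776.07, Bob: $2145.06, Carol: $1624.87


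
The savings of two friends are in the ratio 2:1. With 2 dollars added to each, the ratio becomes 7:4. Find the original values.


Let A = 2k, B = 1k.
(2k + 2) / (1k + 2) = 7/4
Cross-multiply: 4(2k + 2) = 7(1k + 2)
8k + 8 = 7k + 14
8k - 7k = 14 - 8
1k = 6
k = 6/1 = 6
A = 2×6 = 12, B = 1×6 = 6
= A = 12, B = 6

A = 12, B = 6


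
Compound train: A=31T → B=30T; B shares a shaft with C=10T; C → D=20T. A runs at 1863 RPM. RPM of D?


Stage 1: RPM_B = RPM_A × t_A/t_B = 1863 × 31/30 = 57753/30 = 1925.10
B and C share a shaft → RPM_C = RPM_B
Stage 2: RPM_D = RPM_C × t_C/t_D = RPM_A × (t_A×t_C)/(t_B×t_D)
Overall ratio = (31×10)/(30×20) = 310/600
RPM_D = 1863 × 310/600 = 577530/600
= 962.55 RPM

962.55 RPM


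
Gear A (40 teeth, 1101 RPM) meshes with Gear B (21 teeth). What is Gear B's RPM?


Gear ratio = 40:21 = 40:21
RPM_B = RPM_A × (teeth_A / teeth_B)
= 1101 × (40/21)
= 2097.1 RPM

2097.1 RPM


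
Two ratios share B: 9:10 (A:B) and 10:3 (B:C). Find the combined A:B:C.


Match B: multiply A:B by 10 → 90:100
Multiply B:C by 10 → 100:30
Combined: 90:100:30
GCD = 10
= 9:10:3

9:10:3


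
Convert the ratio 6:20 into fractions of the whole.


Total parts = 6 + 20 = 26
First part: 6/26 = 3/13
Second part: 20/26 = 10/13
= 3/13 and 10/13

3/13 and 10/13


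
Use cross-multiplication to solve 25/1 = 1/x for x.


Cross multiply: 25 × x = 1 × 1
25x = 1
x = 1 / 25
= 0.04

0.04


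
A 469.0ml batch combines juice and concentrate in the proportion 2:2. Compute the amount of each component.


Total parts = 2 + 2 = 4
juice: 469.0 × 2/4 = 234.5ml
concentrate: 469.0 × 2/4 = 234.5ml
= 234.5ml and 234.5ml

234.5ml and 234.5ml


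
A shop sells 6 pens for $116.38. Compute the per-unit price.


Unit rate = total / quantity
= 116.38 / 6
= $19.40 per unit

$19.40 per unit


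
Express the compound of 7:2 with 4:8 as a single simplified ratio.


Compound ratio = (7×4) : (2×8)
= 28:16
GCD = 4
= 7:4

7:4


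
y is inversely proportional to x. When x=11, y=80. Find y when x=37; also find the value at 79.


Inverse proportion: x × y = constant
k = 11 × 80 = 880
At x=37: k/37 = 23.78
At x=79: k/79 = 11.14
= 23.78 and 11.14

23.78 and 11.14


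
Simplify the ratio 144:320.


GCD(144, 320) = 16
144/16 : 320/16
= 9:20

9:20


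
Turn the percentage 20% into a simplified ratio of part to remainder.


20% means 20 parts out of 100; remainder = 80
Part : remainder = 20:80
GCD = 20
= 1:4

1:4


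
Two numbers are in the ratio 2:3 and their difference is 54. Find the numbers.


Let A = 2k, B = 3k.
3k - 2k = 54
1k = 54 → k = 54/1 = 54
A = 2×54 = 108, B = 3×54 = 162
= A = 108, B = 162

A = 108, B = 162


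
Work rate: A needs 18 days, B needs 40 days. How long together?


Rate of A = 1/18 per day
Rate of B = 1/40 per day
Combined rate = 1/18 + 1/40 = 58/720 ≈ 0.0806 per day
Days = 1 / combined rate = 720/58
≈ 12.41 days

12.41 days


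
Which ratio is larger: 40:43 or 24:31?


40/43 = 0.9302
24/31 = 0.7742
0.9302 > 0.7742, so 40:43 is greater
= 40:43

40:43


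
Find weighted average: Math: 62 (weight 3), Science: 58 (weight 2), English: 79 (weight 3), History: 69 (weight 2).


Numerator = 62×3 + 58×2 + 79×3 + 69×2
= 186 + 116 + 237 + 138
= 677
Total weight = 10
Weighted avg = 677/10
= 67.70

67.70


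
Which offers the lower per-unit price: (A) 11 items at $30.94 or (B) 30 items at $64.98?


Deal A: $30.94/11 = $2.8127/unit
Deal B: $64.98/30 = $2.1660/unit
B is cheaper per unit
= Deal B

Deal B


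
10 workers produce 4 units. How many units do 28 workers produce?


Direct proportion: y/x = constant
k = 4/10 = 0.4000
y₂ = k × 28 = 4 × 28 / 10 = 112/10
= 11.20

11.20


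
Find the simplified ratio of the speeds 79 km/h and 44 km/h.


Ratio = 79:44
GCD = 1
Simplified = 79:44
Time ratio (same distance) = 44:79
Speed ratio = 79:44

79:44


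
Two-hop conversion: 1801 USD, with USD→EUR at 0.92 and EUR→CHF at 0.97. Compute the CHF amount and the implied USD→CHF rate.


Step 1: 1801 USD × 0.92 = 1656.92 EUR
Step 2: 1656.92 EUR × 0.97 = 1607.21 CHF
Implied rate USD→CHF = 0.92 × 0.97 = 0.8924
= 1607.21 CHF; implied rate 0.8924 CHF/USD

1607.21 CHF; implied rate 0.8924 CHF/USD


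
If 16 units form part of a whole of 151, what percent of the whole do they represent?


Percentage = (part / whole) × 100
= (16 / 151) × 100
≈ 10.60%

10.60%


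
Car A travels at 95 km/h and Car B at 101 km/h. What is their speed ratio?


Ratio = 95:101
GCD = 1
Simplified = 95:101
Time ratio (same distance) = 101:95
Speed ratio = 95:101

95:101


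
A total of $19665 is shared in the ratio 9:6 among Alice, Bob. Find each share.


Total parts = 9 + 6 = 15
Alice: 19665 × 9/15 = 11799.00
Bob: 19665 × 6/15 = 7866.00
= Alice: $11799.00, Bob: $7866.00

Alice: $11799.00, Bob: $7866.00


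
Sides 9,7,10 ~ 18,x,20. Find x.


Scale factor = 18/9 = 2
Missing side = 7 × 2
= 14.0

14.0


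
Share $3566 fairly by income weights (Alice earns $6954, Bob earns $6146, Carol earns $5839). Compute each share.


Total income = 6954 + 6146 + 5839 = $18939
Alice: $3566 × 6954/18939 = $1309.36
Bob: $3566 × 6146/18939 = $1157.22
Carol: $3566 × 5839/18939 = $1099.42
= Alice: $1309.36, Bob: $1157.22, Carol: $1099.42

Alice: $1309.36, Bob: $1157.22, Carol: $1099.42


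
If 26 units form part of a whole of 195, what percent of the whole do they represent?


Percentage = (part / whole) × 100
= (26 / 195) × 100
≈ 13.33%

13.33%


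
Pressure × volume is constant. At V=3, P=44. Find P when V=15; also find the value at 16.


Inverse proportion: x × y = constant
k = 3 × 44 = 132
At x=15: k/15 = 8.80
At x=16: k/16 = 8.25
= 8.80 and 8.25

8.80 and 8.25


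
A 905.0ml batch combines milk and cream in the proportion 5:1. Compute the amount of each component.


Total parts = 5 + 1 = 6
milk: 905.0 × 5/6 = 754.2ml
cream: 905.0 × 1/6 = 150.8ml
= 754.2ml and 150.8ml

754.2ml and 150.8ml


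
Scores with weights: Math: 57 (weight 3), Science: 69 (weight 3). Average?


Numerator = 57×3 + 69×3
= 171 + 207
= 378
Total weight = 6
Weighted avg = 378/6
= 63.00

63.00


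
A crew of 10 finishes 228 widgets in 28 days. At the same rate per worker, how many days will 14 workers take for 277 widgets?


Days ∝ work / workers, so d₂ = d₁ × (m₁/m₂) × (w₂/w₁)
Workers factor (inverse): 10/14 ≈ 0.7143
Work factor (direct): 277/228 ≈ 1.2149
d₂ = 28 × 10/14 × 277/228 = (28 × 10 × 277) / (14 × 228) = 77560/3192
≈ 24.30 days

24.30 days


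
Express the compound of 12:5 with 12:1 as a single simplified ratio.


Compound ratio = (12×12) : (5×1)
= 144:5
GCD = 1
= 144:5

144:5


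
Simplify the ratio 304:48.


GCD(304, 48) = 16
304/16 : 48/16
= 19:3

19:3


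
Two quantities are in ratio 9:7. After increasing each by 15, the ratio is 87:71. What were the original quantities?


Let A = 9k, B = 7k.
(9k + 15) / (7k + 15) = 87/71
Cross-multiply: 71(9k + 15) = 87(7k + 15)
639k + 1065 = 609k + 1305
639k - 609k = 1305 - 1065
30k = 240
k = 240/30 = 8
A = 9×8 = 72, B = 7×8 = 56
= A = 72, B = 56

A = 72, B = 56


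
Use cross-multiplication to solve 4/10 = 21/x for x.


Cross multiply: 4 × x = 10 × 21
4x = 210
x = 210 / 4
= 52.50

52.50


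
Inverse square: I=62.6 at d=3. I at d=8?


I₁d₁² = I₂d₂²
I₂ = I₁ × (d₁/d₂)²
= 62.6 × (3/8)²
= 62.6 × 9/64
= 563.4/64
≈ 8.8031

8.8031


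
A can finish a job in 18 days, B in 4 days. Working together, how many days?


Rate of A = 1/18 per day
Rate of B = 1/4 per day
Combined rate = 1/18 + 1/4 = 22/72 ≈ 0.3056 per day
Days = 1 / combined rate = 72/22
≈ 3.27 days

3.27 days


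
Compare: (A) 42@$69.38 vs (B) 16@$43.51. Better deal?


Deal A: $69.38/42 = $1.6519/unit
Deal B: $43.51/16 = $2.7194/unit
A is cheaper per unit
= Deal A

Deal A


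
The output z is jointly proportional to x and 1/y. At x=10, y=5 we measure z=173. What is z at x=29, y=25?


z = k·x/y
Solve for k using the known point: k = z·y/x = 173×5/10 = 865/10 = 86.5000
Now evaluate at x=29, y=25:
z = k × 29 / 25 = (865 × 29) / (10 × 25) = 25085/250
= 100.3400

100.3400


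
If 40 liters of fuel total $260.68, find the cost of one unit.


Unit rate = total / quantity
= 260.68 / 40
= $6.52 per unit

$6.52 per unit


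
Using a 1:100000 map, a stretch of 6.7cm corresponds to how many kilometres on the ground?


Real distance = map distance × scale
= 6.7cm × 100000
= 670000 cm = 6700.0 m
= 6.700 km

6.700 km


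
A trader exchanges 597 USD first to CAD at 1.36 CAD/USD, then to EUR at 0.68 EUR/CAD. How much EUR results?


Step 1: 597 USD × 1.36 = 811.92 CAD
Step 2: 811.92 CAD × 0.68 = 552.11 EUR
Implied rate USD→EUR = 1.36 × 0.68 = 0.9248
= 552.11 EUR

552.11 EUR


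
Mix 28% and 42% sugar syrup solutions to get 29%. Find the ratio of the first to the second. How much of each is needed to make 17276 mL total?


Let x parts of 28% mix with y parts of 42%.
28x + 42y = 29(x + y)
28x + 42y = 29x + 29y
x(28 - 29) = y(29 - 42)
x/y = (42 - 29)/(29 - 28) = 13/1
Simplify: 13:1
Total parts = 14; one part = 17276/14 = 1234.00 mL
28% solution: 13×1234.00 = 16042.00 mL
42% solution: 1×1234.00 = 1234.00 mL
= ratio 13:1; 16042.00 mL and 1234.00 mL

ratio 13:1; 16042.00 mL and 1234.00 mL


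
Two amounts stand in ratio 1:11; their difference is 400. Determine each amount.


Let A = 1k, B = 11k.
11k - 1k = 400
10k = 400 → k = 400/10 = 40
A = 1×40 = 40, B = 11×40 = 440
= A = 40, B = 440

A = 40, B = 440


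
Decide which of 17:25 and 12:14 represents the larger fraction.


17/25 = 0.6800
12/14 = 0.8571
0.6800 < 0.8571, so 17:25 is less
= 12:14

12:14


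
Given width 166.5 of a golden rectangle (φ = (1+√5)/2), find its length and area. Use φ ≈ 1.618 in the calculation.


φ = (1 + √5) / 2 ≈ 1.618
Length = width × φ = 166.5 × 1.618 = 269.397
≈ 269.40
Area = width × length = 166.5 × 269.397 = 44854.6005 ≈ 44854.60
= Length: 269.40, Area: 44854.60

Length: 269.40, Area: 44854.60


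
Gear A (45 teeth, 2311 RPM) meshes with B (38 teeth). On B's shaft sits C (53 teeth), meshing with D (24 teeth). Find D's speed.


Stage 1: RPM_B = RPM_A × t_A/t_B = 2311 × 45/38 = 103995/38 ≈ 2736.71
B and C share a shaft → RPM_C = RPM_B
Stage 2: RPM_D = RPM_C × t_C/t_D = RPM_A × (t_A×t_C)/(t_B×t_D)
Overall ratio = (45×53)/(38×24) = 2385/912
RPM_D = 2311 × 2385/912 = 5511735/912
≈ 6043.57 RPM

6043.57 RPM


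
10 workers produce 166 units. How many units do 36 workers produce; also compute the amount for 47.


Direct proportion: y/x = constant
k = 166/10 = 16.6000
y at x=36: k × 36 = 166 × 36 / 10 = 5976/10 = 597.60
y at x=47: k × 47 = 166 × 47 / 10 = 7802/10 = 780.20
= 597.60 and 780.20

597.60 and 780.20


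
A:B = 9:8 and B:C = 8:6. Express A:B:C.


Match B: multiply A:B by 8 → 72:64
Multiply B:C by 8 → 64:48
Combined: 72:64:48
GCD = 8
= 9:8:6

9:8:6


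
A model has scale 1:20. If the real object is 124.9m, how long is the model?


Model size = real / scale
= 124.9 / 20
= 6.2450 m

6.2450 m


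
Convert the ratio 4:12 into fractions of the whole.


Total parts = 4 + 12 = 16
First part: 4/16 = 1/4
Second part: 12/16 = 3/4
= 1/4 and 3/4

1/4 and 3/4


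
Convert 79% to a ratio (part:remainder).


79% means 79 parts out of 100; remainder = 21
Part : remainder = 79:21
GCD = 1
= 79:21

79:21


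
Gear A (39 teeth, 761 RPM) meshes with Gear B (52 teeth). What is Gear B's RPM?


Gear ratio = 39:52 = 3:4
RPM_B = RPM_A × (teeth_A / teeth_B)
= 761 × (39/52)
= 570.8 RPM

570.8 RPM


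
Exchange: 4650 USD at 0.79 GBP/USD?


Amount × rate = 4650 × 0.79
= 3673.50 GBP

3673.50 GBP


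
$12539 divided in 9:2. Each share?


Total parts = 9 + 2 = 11
Part 1: 12539 × 9/11 = 10259.18
Part 2: 12539 × 2/11 = 2279.82
= Part 1: $10259.18, Part 2: $2279.82

Part 1: $10259.18, Part 2: $2279.82


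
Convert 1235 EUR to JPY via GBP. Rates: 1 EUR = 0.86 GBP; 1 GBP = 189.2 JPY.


Step 1: 1235 EUR × 0.86 = 1062.10 GBP
Step 2: 1062.10 GBP × 189.2 = 200949.32 JPY
Implied rate EUR→JPY = 0.86 × 189.2 = 162.7120
= 200949.32 JPY

200949.32 JPY


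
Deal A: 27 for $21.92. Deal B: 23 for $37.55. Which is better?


Deal A: $21.92/27 = $0.8119/unit
Deal B: $37.55/23 = $1.6326/unit
A is cheaper per unit
= Deal A

Deal A


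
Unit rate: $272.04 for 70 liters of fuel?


Unit rate = total / quantity
= 272.04 / 70
= $3.89 per unit

$3.89 per unit


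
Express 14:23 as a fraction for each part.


Total parts = 14 + 23 = 37
First part: 14/37 = 14/37
Second part: 23/37 = 23/37
= 14/37 and 23/37

14/37 and 23/37


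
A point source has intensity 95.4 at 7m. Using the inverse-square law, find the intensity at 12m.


I₁d₁² = I₂d₂²
I₂ = I₁ × (d₁/d₂)²
= 95.4 × (7/12)²
= 95.4 × 49/144
= 4674.6/144
= 32.4625

32.4625


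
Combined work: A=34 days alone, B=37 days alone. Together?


Rate of A = 1/34 per day
Rate of B = 1/37 per day
Combined rate = 1/34 + 1/37 = 71/1258 ≈ 0.0564 per day
Days = 1 / combined rate = 1258/71
≈ 17.72 days

17.72 days


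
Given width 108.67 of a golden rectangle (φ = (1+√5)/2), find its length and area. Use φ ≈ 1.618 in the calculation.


φ = (1 + √5) / 2 ≈ 1.618
Length = width × φ = 108.67 × 1.618 = 175.82806
≈ 175.83
Area = width × length = 108.67 × 175.82806 = 19107.2352802 ≈ 19107.24
= Length: 175.83, Area: 19107.24

Length: 175.83, Area: 19107.24


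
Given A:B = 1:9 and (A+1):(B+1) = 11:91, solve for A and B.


Let A = 1k, B = 9k.
(1k + 1) / (9k + 1) = 11/91
Cross-multiply: 91(1k + 1) = 11(9k + 1)
91k + 91 = 99k + 11
91k - 99k = 11 - 91
-8k = -80
k = -80/-8 = 10
A = 1×10 = 10, B = 9×10 = 90
= A = 10, B = 90

A = 10, B = 90


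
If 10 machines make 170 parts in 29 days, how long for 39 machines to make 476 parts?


Days ∝ work / workers, so d₂ = d₁ × (m₁/m₂) × (w₂/w₁)
Workers factor (inverse): 10/39 ≈ 0.2564
Work factor (direct): 476/170 = 2.8000
d₂ = 29 × 10/39 × 476/170 = (29 × 10 × 476) / (39 × 170) = 138040/6630
≈ 20.82 days

20.82 days


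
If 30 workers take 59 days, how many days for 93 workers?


Inverse proportion: x × y = constant
k = 30 × 59 = 1770
y₂ = k / 93 = 1770 / 93
= 19.03

19.03


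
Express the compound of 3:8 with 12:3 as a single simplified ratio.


Compound ratio = (3×12) : (8×3)
= 36:24
GCD = 12
= 3:2

3:2


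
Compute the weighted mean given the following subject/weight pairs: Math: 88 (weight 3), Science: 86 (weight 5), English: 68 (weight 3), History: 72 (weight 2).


Numerator = 88×3 + 86×5 + 68×3 + 72×2
= 264 + 430 + 204 + 144
= 1042
Total weight = 13
Weighted avg = 1042/13
= 80.15

80.15


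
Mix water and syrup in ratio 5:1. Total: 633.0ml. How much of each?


Total parts = 5 + 1 = 6
water: 633.0 × 5/6 = 527.5ml
syrup: 633.0 × 1/6 = 105.5ml
= 527.5ml and 105.5ml

527.5ml and 105.5ml


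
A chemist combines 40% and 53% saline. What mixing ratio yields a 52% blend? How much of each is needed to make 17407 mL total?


Let x parts of 40% mix with y parts of 53%.
40x + 53y = 52(x + y)
40x + 53y = 52x + 52y
x(40 - 52) = y(52 - 53)
x/y = (53 - 52)/(52 - 40) = 1/12
Simplify: 1:12
Total parts = 13; one part = 17407/13 = 1339.00 mL
40% solution: 1×1339.00 = 1339.00 mL
53% solution: 12×1339.00 = 16068.00 mL
= ratio 1:12; 1339.00 mL and 16068.00 mL

ratio 1:12; 1339.00 mL and 16068.00 mL


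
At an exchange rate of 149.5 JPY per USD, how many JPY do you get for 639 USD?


Amount × rate = 639 × 149.5
= 95530.50 JPY

95530.50 JPY


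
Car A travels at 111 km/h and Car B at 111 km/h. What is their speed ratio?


Ratio = 111:111
GCD = 111
Simplified = 1:1
Time ratio (same distance) = 1:1
Speed ratio = 1:1

1:1


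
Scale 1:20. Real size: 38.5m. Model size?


Model size = real / scale
= 38.5 / 20
= 1.9250 m

1.9250 m


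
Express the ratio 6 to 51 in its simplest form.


GCD(6, 51) = 3
6/3 : 51/3
= 2:17

2:17


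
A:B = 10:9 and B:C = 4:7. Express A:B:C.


Match B: multiply A:B by 4 → 40:36
Multiply B:C by 9 → 36:63
Combined: 40:36:63
GCD = 1
= 40:36:63

40:36:63


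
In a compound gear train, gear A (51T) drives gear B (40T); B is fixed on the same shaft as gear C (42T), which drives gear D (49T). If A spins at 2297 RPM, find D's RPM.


Stage 1: RPM_B = RPM_A × t_A/t_B = 2297 × 51/40 = 117147/40 ≈ 2928.68
B and C share a shaft → RPM_C = RPM_B
Stage 2: RPM_D = RPM_C × t_C/t_D = RPM_A × (t_A×t_C)/(t_B×t_D)
Overall ratio = (51×42)/(40×49) = 2142/1960
RPM_D = 2297 × 2142/1960 = 4920174/1960
≈ 2510.29 RPM

2510.29 RPM


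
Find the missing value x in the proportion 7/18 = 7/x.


Cross multiply: 7 × x = 18 × 7
7x = 126
x = 126 / 7
= 18.00

18.00


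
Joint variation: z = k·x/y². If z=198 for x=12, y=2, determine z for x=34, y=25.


z = k·x/y²
Solve for k using the known point: k = z·y²/x = 198×4/12 = 792/12 = 66.0000
Now evaluate at x=34, y=25:
z = k × 34 / 625 = (792 × 34) / (12 × 625) = 26928/7500
= 3.5904

3.5904


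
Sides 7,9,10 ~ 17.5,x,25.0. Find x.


Scale factor = 17.5/7 = 2.5
Missing side = 9 × 2.5
= 22.5

22.5


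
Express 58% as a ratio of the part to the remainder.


58% means 58 parts out of 100; remainder = 42
Part : remainder = 58:42
GCD = 2
= 29:21

29:21


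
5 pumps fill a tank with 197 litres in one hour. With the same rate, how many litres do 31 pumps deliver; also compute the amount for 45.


Direct proportion: y/x = constant
k = 197/5 = 39.4000
y at x=31: k × 31 = 197 × 31 / 5 = 6107/5 = 1221.40
y at x=45: k × 45 = 197 × 45 / 5 = 8865/5 = 1773.00
= 1221.40 and 1773.00

1221.40 and 1773.00


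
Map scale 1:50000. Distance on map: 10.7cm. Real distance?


Real distance = map distance × scale
= 10.7cm × 50000
= 535000 cm = 5350.0 m
= 5.350 km

5.350 km


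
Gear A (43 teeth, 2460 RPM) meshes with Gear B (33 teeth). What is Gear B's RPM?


Gear ratio = 43:33 = 43:33
RPM_B = RPM_A × (teeth_A / teeth_B)
= 2460 × (43/33)
= 3205.5 RPM

3205.5 RPM


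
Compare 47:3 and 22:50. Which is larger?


47/3 = 15.6667
22/50 = 0.4400
15.6667 > 0.4400, so 47:3 is greater
= 47:3

47:3


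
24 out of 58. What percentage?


Percentage = (part / whole) × 100
= (24 / 58) × 100
≈ 41.38%

41.38%


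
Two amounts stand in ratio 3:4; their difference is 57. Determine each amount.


Let A = 3k, B = 4k.
4k - 3k = 57
1k = 57 → k = 57/1 = 57
A = 3×57 = 171, B = 4×57 = 228
= A = 171, B = 228

A = 171, B = 228


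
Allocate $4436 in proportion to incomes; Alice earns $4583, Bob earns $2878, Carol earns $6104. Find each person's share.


Total income = 4583 + 2878 + 6104 = $13565
Alice: $4436 × 4583/13565 = $1498.72
Bob: $4436 × 2878/13565 = $941.16
Carol: $4436 × 6104/13565 = $1996.12
= Alice: $1498.72, Bob: $941.16, Carol: $1996.12

Alice: $1498.72, Bob: $941.16, Carol: $1996.12


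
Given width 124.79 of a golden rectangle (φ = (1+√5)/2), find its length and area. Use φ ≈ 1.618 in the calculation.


φ = (1 + √5) / 2 ≈ 1.618
Length = width × φ = 124.79 × 1.618 = 201.91022
≈ 201.91
Area = width × length = 124.79 × 201.91022 = 25196.3763538 ≈ 25196.38
= Length: 201.91, Area: 25196.38

Length: 201.91, Area: 25196.38


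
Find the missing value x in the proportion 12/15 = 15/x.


Cross multiply: 12 × x = 15 × 15
12x = 225
x = 225 / 12
= 18.75

18.75


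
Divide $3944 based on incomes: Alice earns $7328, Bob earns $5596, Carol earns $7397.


Total income = 7328 + 5596 + 7397 = $20321
Alice: $3944 × 7328/20321 = $1422.25
Bob: $3944 × 5596/20321 = $1086.10
Carol: $3944 × 7397/20321 = $1435.65
= Alice: $1422.25, Bob: $1086.10, Carol: $1435.65

Alice: $1422.25, Bob: $1086.10, Carol: $1435.65


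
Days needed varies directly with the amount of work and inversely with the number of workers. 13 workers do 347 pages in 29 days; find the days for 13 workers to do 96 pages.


Days ∝ work / workers, so d₂ = d₁ × (m₁/m₂) × (w₂/w₁)
Workers factor (inverse): 13/13 = 1.0000
Work factor (direct): 96/347 ≈ 0.2767
d₂ = 29 × 13/13 × 96/347 = (29 × 13 × 96) / (13 × 347) = 36192/4511
≈ 8.02 days

8.02 days


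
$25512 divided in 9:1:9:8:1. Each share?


Total parts = 9 + 1 + 9 + 8 + 1 = 28
Part 1: 25512 × 9/28 = 8200.29
Part 2: 25512 × 1/28 = 911.14
Part 3: 25512 × 9/28 = 8200.29
Part 4: 25512 × 8/28 = 7289.14
Part 5: 25512 × 1/28 = 911.14
= Part 1: $8200.29, Part 2: $911.14, Part 3: $8200.29, Part 4: $7289.14, Part 5: $911.14

Part 1: $8200.29, Part 2: $911.14, Part 3: $8200.29, Part 4: $7289.14, Part 5: $911.14


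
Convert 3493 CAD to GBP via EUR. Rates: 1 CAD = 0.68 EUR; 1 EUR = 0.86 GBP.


Step 1: 3493 CAD × 0.68 = 2375.24 EUR
Step 2: 2375.24 EUR × 0.86 = 2042.71 GBP
Implied rate CAD→GBP = 0.68 × 0.86 = 0.5848
= 2042.71 GBP

2042.71 GBP


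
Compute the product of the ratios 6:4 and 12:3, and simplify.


Compound ratio = (6×12) : (4×3)
= 72:12
GCD = 12
= 6:1

6:1


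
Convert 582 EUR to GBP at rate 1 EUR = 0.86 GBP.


Amount × rate = 582 × 0.86
= 500.52 GBP

500.52 GBP


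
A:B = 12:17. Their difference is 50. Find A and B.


Let A = 12k, B = 17k.
17k - 12k = 50
5k = 50 → k = 50/5 = 10
A = 12×10 = 120, B = 17×10 = 170
= A = 120, B = 170

A = 120, B = 170


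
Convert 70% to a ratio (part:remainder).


70% means 70 parts out of 100; remainder = 30
Part : remainder = 70:30
GCD = 10
= 7:3

7:3


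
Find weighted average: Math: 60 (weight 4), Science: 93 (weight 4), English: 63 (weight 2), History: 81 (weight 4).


Numerator = 60×4 + 93×4 + 63×2 + 81×4
= 240 + 372 + 126 + 324
= 1062
Total weight = 14
Weighted avg = 1062/14
= 75.86

75.86


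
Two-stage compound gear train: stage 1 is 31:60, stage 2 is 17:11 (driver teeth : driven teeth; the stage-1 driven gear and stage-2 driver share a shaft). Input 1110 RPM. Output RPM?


Stage 1: RPM_B = RPM_A × t_A/t_B = 1110 × 31/60 = 34410/60 = 573.50
B and C share a shaft → RPM_C = RPM_B
Stage 2: RPM_D = RPM_C × t_C/t_D = RPM_A × (t_A×t_C)/(t_B×t_D)
Overall ratio = (31×17)/(60×11) = 527/660
RPM_D = 1110 × 527/660 = 584970/660
≈ 886.32 RPM

886.32 RPM


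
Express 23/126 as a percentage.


Percentage = (part / whole) × 100
= (23 / 126) × 100
≈ 18.25%

18.25%


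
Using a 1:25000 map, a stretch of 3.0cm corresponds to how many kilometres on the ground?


Real distance = map distance × scale
= 3.0cm × 25000
= 75000 cm = 750.0 m
= 0.750 km

0.750 km


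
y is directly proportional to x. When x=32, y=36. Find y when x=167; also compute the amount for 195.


Direct proportion: y/x = constant
k = 36/32 = 1.1250
y at x=167: k × 167 = 36 × 167 / 32 = 6012/32 ≈ 187.88
y at x=195: k × 195 = 36 × 195 / 32 = 7020/32 ≈ 219.38
= 187.88 and 219.38

187.88 and 219.38


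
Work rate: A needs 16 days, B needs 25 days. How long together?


Rate of A = 1/16 per day
Rate of B = 1/25 per day
Combined rate = 1/16 + 1/25 = 41/400 = 0.1025 per day
Days = 1 / combined rate = 400/41
≈ 9.76 days

9.76 days


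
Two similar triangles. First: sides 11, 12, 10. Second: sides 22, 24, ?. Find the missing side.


Scale factor = 22/11 = 2
Missing side = 10 × 2
= 20.0

20.0


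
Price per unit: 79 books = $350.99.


Unit rate = total / quantity
= 350.99 / 79
= $4.44 per unit

$4.44 per unit


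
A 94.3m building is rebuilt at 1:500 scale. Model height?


Model size = real / scale
= 94.3 / 500
= 0.1886 m

0.1886 m


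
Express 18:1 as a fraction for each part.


Total parts = 18 + 1 = 19
First part: 18/19 = 18/19
Second part: 1/19 = 1/19
= 18/19 and 1/19

18/19 and 1/19


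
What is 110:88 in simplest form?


GCD(110, 88) = 22
110/22 : 88/22
= 5:4

5:4


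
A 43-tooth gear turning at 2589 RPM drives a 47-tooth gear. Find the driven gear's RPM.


Gear ratio = 43:47 = 43:47
RPM_B = RPM_A × (teeth_A / teeth_B)
= 2589 × (43/47)
= 2368.7 RPM

2368.7 RPM


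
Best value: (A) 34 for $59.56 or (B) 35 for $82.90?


Deal A: $59.56/34 = $1.7518/unit
Deal B: $82.90/35 = $2.3686/unit
A is cheaper per unit
= Deal A

Deal A


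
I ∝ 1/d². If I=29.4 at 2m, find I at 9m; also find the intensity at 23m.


I₁d₁² = I₂d₂²
I at 9m = 29.4 × (2/9)² = 29.4 × 4/81 = 117.6/81 ≈ 1.4519
I at 23m = 29.4 × (2/23)² = 29.4 × 4/529 = 117.6/529 ≈ 0.2223
= 1.4519 and 0.2223

1.4519 and 0.2223


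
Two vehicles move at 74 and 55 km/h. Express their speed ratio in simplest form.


Ratio = 74:55
GCD = 1
Simplified = 74:55
Time ratio (same distance) = 55:74
Speed ratio = 74:55

74:55


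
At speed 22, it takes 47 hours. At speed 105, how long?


Inverse proportion: x × y = constant
k = 22 × 47 = 1034
y₂ = k / 105 = 1034 / 105
= 9.85

9.85
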